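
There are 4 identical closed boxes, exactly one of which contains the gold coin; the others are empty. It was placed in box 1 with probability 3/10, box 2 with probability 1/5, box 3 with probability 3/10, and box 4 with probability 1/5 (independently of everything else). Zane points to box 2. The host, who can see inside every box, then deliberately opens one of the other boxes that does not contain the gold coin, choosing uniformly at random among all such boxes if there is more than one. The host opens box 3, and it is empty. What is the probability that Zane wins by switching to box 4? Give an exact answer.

Consider each possible location of the gold coin in turn.
If it is in box 1 (prior 3/10): the host has 2 equally likely choices, so probability 1/2; weight (3/10)·(1/2) = 3/20.
If it is in box 2 (prior 1/5): the host has 3 equally likely choices, so probability 1/3; weight (1/5)·(1/3) = 1/15.
If it is in box 3 (prior 3/10): the host opened box 3, so this case is ruled out; weight (3/10)·0 = 0.
If it is in box 4 (prior 1/5): the host has 2 equally likely choices, so probability 1/2; weight (1/5)·(1/2) = 1/10.
The weights sum to 19/60.
So P(the gold coin in box 4 | the host opened box 3) = (1/10) / (19/60) = 6/19.

6/19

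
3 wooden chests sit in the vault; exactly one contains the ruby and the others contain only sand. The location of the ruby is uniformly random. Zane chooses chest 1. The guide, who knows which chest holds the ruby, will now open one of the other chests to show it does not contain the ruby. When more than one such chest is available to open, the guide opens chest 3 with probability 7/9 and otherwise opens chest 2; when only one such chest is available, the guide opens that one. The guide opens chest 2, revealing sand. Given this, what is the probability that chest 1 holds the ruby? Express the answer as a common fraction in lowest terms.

Apply Bayes' rule, conditioning on where the ruby actually is.
If it is in chest 1 (prior 1/3): chest 3 is available but not opened, probability 2/9; weight (1/3)·(2/9) = 2/27.
If it is in chest 2 (prior 1/3): the guide opened chest 2, so this case is ruled out; weight (1/3)·0 = 0.
If it is in chest 3 (prior 1/3): only chest 2 is available, probability 1; weight (1/3)·1 = 1/3.
The weights sum to 11/27.
So P(the ruby in chest 1 | the guide opened chest 2) = (2/27) / (11/27) = 2/11.

2/11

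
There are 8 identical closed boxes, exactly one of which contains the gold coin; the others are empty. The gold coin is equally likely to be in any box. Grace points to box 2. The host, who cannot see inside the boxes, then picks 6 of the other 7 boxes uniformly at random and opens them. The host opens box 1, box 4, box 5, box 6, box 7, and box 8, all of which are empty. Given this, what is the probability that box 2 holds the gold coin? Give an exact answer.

1/2

Consider each possible location of the gold coin in turn.
If it is in any of boxes 1, 4, 5, 6, 7, and 8 (prior 1/8 each): that box was opened and seen not to hold the prize — ruled out; weight (1/8)·0 = 0 each.
If it is in either of boxes 2 and 3 (prior 1/8 each): the host picks exactly this set with probability 1/7 regardless, and none is the prize; weight (1/8)·(1/7) = 1/56 each.
The weights sum to 1/28.
So P(the gold coin in box 2 | the host opened box 1, box 4, box 5, box 6, box 7, and box 8) = (1/56) / (1/28) = 1/2.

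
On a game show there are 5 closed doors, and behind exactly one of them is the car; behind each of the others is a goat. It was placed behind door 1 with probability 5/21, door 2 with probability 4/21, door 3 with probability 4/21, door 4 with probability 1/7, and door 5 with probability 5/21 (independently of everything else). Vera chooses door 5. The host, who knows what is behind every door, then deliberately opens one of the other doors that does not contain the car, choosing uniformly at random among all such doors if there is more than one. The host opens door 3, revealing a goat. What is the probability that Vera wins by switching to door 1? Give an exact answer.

20/63

Condition on the true location of the car.
If it is behind door 1 (prior 5/21): the host has 3 equally likely choices, so probability 1/3; weight (5/21)·(1/3) = 5/63.
If it is behind door 2 (prior 4/21): the host has 3 equally likely choices, so probability 1/3; weight (4/21)·(1/3) = 4/63.
If it is behind door 3 (prior 4/21): the host opened door 3, so this case is ruled out; weight (4/21)·0 = 0.
If it is behind door 4 (prior 1/7): the host has 3 equally likely choices, so probability 1/3; weight (1/7)·(1/3) = 1/21.
If it is behind door 5 (prior 5/21): the host has 4 equally likely choices, so probability 1/4; weight (5/21)·(1/4) = 5/84.
The weights sum to 1/4.
So P(the car behind door 1 | the host opened door 3) = (5/63) / (1/4) = 20/63.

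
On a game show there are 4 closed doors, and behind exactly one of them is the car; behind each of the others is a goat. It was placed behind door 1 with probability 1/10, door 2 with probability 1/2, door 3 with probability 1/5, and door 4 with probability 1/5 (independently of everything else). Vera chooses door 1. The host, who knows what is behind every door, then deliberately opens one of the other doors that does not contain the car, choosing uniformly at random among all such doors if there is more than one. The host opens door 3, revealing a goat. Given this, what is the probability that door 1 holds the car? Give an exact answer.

Condition on the true location of the car.
If it is behind door 1 (prior 1/10): the host has 3 equally likely choices, so probability 1/3; weight (1/10)·(1/3) = 1/30.
If it is behind door 2 (prior 1/2): the host has 2 equally likely choices, so probability 1/2; weight (1/2)·(1/2) = 1/4.
If it is behind door 3 (prior 1/5): the host opened door 3, so this case is ruled out; weight (1/5)·0 = 0.
If it is behind door 4 (prior 1/5): the host has 2 equally likely choices, so probability 1/2; weight (1/5)·(1/2) = 1/10.
The weights sum to 23/60.
So P(the car behind door 1 | the host opened door 3) = (1/30) / (23/60) = 2/23.

2/23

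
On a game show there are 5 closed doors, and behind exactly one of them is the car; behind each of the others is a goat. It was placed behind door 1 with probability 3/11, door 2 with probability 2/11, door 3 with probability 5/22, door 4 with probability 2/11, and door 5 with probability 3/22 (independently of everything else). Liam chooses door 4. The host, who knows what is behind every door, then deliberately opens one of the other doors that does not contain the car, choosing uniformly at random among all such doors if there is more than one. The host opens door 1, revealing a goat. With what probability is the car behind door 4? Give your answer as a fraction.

1/5

Condition on the true location of the car.
If it is behind door 1 (prior 3/11): the host opened door 1, so this case is ruled out; weight (3/11)·0 = 0.
If it is behind door 2 (prior 2/11): the host has 3 equally likely choices, so probability 1/3; weight (2/11)·(1/3) = 2/33.
If it is behind door 3 (prior 5/22): the host has 3 equally likely choices, so probability 1/3; weight (5/22)·(1/3) = 5/66.
If it is behind door 4 (prior 2/11): the host has 4 equally likely choices, so probability 1/4; weight (2/11)·(1/4) = 1/22.
If it is behind door 5 (prior 3/22): the host has 3 equally likely choices, so probability 1/3; weight (3/22)·(1/3) = 1/22.
The weights sum to 5/22.
So P(the car behind door 4 | the host opened door 1) = (1/22) / (5/22) = 1/5.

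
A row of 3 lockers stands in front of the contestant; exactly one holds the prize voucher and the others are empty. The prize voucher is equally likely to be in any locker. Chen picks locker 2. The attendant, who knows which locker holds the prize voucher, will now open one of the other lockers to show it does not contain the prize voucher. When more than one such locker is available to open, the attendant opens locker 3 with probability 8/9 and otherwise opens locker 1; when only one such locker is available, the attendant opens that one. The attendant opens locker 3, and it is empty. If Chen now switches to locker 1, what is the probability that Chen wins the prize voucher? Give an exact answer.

9/17

Consider each possible location of the prize voucher in turn.
If it is in locker 1 (prior 1/3): only locker 3 is available, probability 1; weight (1/3)·1 = 1/3.
If it is in locker 2 (prior 1/3): locker 3 is available, opened with probability 8/9; weight (1/3)·(8/9) = 8/27.
If it is in locker 3 (prior 1/3): the attendant opened locker 3, so this case is ruled out; weight (1/3)·0 = 0.
The weights sum to 17/27.
So P(the prize voucher in locker 1 | the attendant opened locker 3) = (1/3) / (17/27) = 9/17.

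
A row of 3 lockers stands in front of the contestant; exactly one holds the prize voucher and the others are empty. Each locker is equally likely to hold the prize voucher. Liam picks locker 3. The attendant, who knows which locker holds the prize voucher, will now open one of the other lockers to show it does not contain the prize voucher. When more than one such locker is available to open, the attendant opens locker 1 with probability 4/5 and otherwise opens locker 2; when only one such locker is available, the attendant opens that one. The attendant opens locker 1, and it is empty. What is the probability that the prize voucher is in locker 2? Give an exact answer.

Consider each possible location of the prize voucher in turn.
If it is in locker 1 (prior 1/3): the attendant opened locker 1, so this case is ruled out; weight (1/3)·0 = 0.
If it is in locker 2 (prior 1/3): only locker 1 is available, probability 1; weight (1/3)·1 = 1/3.
If it is in locker 3 (prior 1/3): locker 1 is available, opened with probability 4/5; weight (1/3)·(4/5) = 4/15.
The weights sum to 3/5.
So P(the prize voucher in locker 2 | the attendant opened locker 1) = (1/3) / (3/5) = 5/9.

5/9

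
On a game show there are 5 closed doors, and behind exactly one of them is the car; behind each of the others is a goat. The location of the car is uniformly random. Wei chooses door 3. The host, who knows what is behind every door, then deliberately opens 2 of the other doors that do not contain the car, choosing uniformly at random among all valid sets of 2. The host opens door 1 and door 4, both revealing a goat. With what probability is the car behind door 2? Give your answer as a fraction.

Condition on the true location of the car.
If it is behind either of doors 1 and 4 (prior 1/5 each): that door was opened and seen not to hold the prize — ruled out; weight (1/5)·0 = 0 each.
If it is behind either of doors 2 and 5 (prior 1/5 each): the host has 3 equally likely choices, so probability 1/3; weight (1/5)·(1/3) = 1/15 each.
If it is behind door 3 (prior 1/5): the host has 6 equally likely choices, so probability 1/6; weight (1/5)·(1/6) = 1/30.
The weights sum to 1/6.
So P(the car behind door 2 | the host opened door 1 and door 4) = (1/15) / (1/6) = 2/5.

2/5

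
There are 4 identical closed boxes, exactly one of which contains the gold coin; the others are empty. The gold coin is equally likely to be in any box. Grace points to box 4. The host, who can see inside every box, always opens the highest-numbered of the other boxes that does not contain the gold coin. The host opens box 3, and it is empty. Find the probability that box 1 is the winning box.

1/3

Apply Bayes' rule, conditioning on where the gold coin actually is.
If it is in any of boxes 1, 2, and 4 (prior 1/4 each): box 3 is the highest-numbered option available, probability 1; weight (1/4)·1 = 1/4 each.
If it is in box 3 (prior 1/4): the host opened box 3, so this case is ruled out; weight (1/4)·0 = 0.
The weights sum to 3/4.
So P(the gold coin in box 1 | the host opened box 3) = (1/4) / (3/4) = 1/3.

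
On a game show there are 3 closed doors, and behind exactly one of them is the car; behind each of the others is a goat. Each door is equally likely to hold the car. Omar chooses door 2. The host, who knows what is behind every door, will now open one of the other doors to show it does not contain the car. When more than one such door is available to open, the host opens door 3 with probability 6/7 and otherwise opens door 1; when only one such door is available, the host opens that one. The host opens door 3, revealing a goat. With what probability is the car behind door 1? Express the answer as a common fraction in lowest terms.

Apply Bayes' rule, conditioning on where the car actually is.
If it is behind door 1 (prior 1/3): only door 3 is available, probability 1; weight (1/3)·1 = 1/3.
If it is behind door 2 (prior 1/3): door 3 is available, opened with probability 6/7; weight (1/3)·(6/7) = 2/7.
If it is behind door 3 (prior 1/3): the host opened door 3, so this case is ruled out; weight (1/3)·0 = 0.
The weights sum to 13/21.
So P(the car behind door 1 | the host opened door 3) = (1/3) / (13/21) = 7/13.

7/13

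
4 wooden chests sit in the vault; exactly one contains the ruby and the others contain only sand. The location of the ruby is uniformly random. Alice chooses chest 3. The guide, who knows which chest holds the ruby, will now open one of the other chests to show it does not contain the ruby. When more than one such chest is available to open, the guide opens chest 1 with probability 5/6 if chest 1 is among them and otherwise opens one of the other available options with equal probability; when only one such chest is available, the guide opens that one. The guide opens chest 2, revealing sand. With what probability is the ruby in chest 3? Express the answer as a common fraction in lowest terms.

1/9

Consider each possible location of the ruby in turn.
If it is in chest 1 (prior 1/4): chest 1 holds the prize so is unavailable; the guide chooses uniformly among the 2 others, probability 1/2; weight (1/4)·(1/2) = 1/8.
If it is in chest 2 (prior 1/4): the guide opened chest 2, so this case is ruled out; weight (1/4)·0 = 0.
If it is in chest 3 (prior 1/4): chest 1 is available but not opened; chest 2 gets probability (1 − 5/6)/2 = 1/12; weight (1/4)·(1/12) = 1/48.
If it is in chest 4 (prior 1/4): chest 1 is available but not opened, probability 1/6; weight (1/4)·(1/6) = 1/24.
The weights sum to 3/16.
So P(the ruby in chest 3 | the guide opened chest 2) = (1/48) / (3/16) = 1/9.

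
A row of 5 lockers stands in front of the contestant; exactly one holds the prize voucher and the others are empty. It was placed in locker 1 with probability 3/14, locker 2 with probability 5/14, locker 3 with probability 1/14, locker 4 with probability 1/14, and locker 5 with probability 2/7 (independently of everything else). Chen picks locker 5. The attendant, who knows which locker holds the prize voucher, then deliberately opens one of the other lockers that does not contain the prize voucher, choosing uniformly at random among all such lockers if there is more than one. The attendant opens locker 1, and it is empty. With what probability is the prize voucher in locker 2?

Condition on the true location of the prize voucher.
If it is in locker 1 (prior 3/14): the attendant opened locker 1, so this case is ruled out; weight (3/14)·0 = 0.
If it is in locker 2 (prior 5/14): the attendant has 3 equally likely choices, so probability 1/3; weight (5/14)·(1/3) = 5/42.
If it is in either of lockers 3 and 4 (prior 1/14 each): the attendant has 3 equally likely choices, so probability 1/3; weight (1/14)·(1/3) = 1/42 each.
If it is in locker 5 (prior 2/7): the attendant has 4 equally likely choices, so probability 1/4; weight (2/7)·(1/4) = 1/14.
The weights sum to 5/21.
So P(the prize voucher in locker 2 | the attendant opened locker 1) = (5/42) / (5/21) = 1/2.

1/2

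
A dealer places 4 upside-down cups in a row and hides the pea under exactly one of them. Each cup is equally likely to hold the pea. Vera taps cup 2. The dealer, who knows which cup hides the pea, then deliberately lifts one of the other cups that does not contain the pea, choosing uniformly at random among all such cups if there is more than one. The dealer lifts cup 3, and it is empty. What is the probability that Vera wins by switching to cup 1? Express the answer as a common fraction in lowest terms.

3/8

Apply Bayes' rule, conditioning on where the pea actually is.
If it is under either of cups 1 and 4 (prior 1/4 each): the dealer has 2 equally likely choices, so probability 1/2; weight (1/4)·(1/2) = 1/8 each.
If it is under cup 2 (prior 1/4): the dealer has 3 equally likely choices, so probability 1/3; weight (1/4)·(1/3) = 1/12.
If it is under cup 3 (prior 1/4): the dealer opened cup 3, so this case is ruled out; weight (1/4)·0 = 0.
The weights sum to 1/3.
So P(the pea under cup 1 | the dealer opened cup 3) = (1/8) / (1/3) = 3/8.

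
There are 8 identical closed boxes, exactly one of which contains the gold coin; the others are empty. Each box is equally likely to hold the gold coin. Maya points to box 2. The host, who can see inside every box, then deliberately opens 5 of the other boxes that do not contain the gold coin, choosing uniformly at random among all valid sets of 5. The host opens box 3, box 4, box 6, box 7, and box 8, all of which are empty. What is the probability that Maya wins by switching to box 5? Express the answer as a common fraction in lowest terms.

7/16

Apply Bayes' rule, conditioning on where the gold coin actually is.
If it is in either of boxes 1 and 5 (prior 1/8 each): the host has 6 equally likely choices, so probability 1/6; weight (1/8)·(1/6) = 1/48 each.
If it is in box 2 (prior 1/8): the host has 21 equally likely choices, so probability 1/21; weight (1/8)·(1/21) = 1/168.
If it is in any of boxes 3, 4, 6, 7, and 8 (prior 1/8 each): that box was opened and seen not to hold the prize — ruled out; weight (1/8)·0 = 0 each.
The weights sum to 1/21.
So P(the gold coin in box 5 | the host opened box 3, box 4, box 6, box 7, and box 8) = (1/48) / (1/21) = 7/16.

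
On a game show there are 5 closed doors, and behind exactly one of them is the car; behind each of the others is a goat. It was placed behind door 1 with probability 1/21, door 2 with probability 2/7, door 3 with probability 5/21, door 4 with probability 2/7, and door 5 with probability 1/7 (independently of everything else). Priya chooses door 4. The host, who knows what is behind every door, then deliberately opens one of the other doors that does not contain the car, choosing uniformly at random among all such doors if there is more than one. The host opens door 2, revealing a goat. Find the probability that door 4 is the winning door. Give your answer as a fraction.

Condition on the true location of the car.
If it is behind door 1 (prior 1/21): the host has 3 equally likely choices, so probability 1/3; weight (1/21)·(1/3) = 1/63.
If it is behind door 2 (prior 2/7): the host opened door 2, so this case is ruled out; weight (2/7)·0 = 0.
If it is behind door 3 (prior 5/21): the host has 3 equally likely choices, so probability 1/3; weight (5/21)·(1/3) = 5/63.
If it is behind door 4 (prior 2/7): the host has 4 equally likely choices, so probability 1/4; weight (2/7)·(1/4) = 1/14.
If it is behind door 5 (prior 1/7): the host has 3 equally likely choices, so probability 1/3; weight (1/7)·(1/3) = 1/21.
The weights sum to 3/14.
So P(the car behind door 4 | the host opened door 2) = (1/14) / (3/14) = 1/3.

1/3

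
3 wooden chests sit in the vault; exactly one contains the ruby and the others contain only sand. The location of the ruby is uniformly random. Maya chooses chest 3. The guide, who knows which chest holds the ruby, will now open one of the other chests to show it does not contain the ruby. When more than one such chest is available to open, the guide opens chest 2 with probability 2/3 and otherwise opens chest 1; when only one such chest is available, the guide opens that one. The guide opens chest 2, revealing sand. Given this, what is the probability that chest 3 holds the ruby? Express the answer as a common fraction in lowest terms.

Consider each possible location of the ruby in turn.
If it is in chest 1 (prior 1/3): only chest 2 is available, probability 1; weight (1/3)·1 = 1/3.
If it is in chest 2 (prior 1/3): the guide opened chest 2, so this case is ruled out; weight (1/3)·0 = 0.
If it is in chest 3 (prior 1/3): chest 2 is available, opened with probability 2/3; weight (1/3)·(2/3) = 2/9.
The weights sum to 5/9.
So P(the ruby in chest 3 | the guide opened chest 2) = (2/9) / (5/9) = 2/5.

2/5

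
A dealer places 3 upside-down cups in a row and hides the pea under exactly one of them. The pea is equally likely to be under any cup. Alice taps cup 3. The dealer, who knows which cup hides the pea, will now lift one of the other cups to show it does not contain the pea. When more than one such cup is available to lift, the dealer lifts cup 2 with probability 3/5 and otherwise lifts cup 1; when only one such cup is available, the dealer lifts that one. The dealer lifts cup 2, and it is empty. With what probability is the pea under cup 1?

Condition on the true location of the pea.
If it is under cup 1 (prior 1/3): only cup 2 is available, probability 1; weight (1/3)·1 = 1/3.
If it is under cup 2 (prior 1/3): the dealer opened cup 2, so this case is ruled out; weight (1/3)·0 = 0.
If it is under cup 3 (prior 1/3): cup 2 is available, opened with probability 3/5; weight (1/3)·(3/5) = 1/5.
The weights sum to 8/15.
So P(the pea under cup 1 | the dealer opened cup 2) = (1/3) / (8/15) = 5/8.

5/8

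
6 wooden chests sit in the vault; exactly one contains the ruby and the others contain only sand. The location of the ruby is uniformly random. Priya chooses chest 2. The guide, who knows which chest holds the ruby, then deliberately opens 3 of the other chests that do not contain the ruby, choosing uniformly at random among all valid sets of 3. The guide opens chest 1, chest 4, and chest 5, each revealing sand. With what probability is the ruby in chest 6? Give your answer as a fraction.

Apply Bayes' rule, conditioning on where the ruby actually is.
If it is in any of chests 1, 4, and 5 (prior 1/6 each): that chest was opened and seen not to hold the prize — ruled out; weight (1/6)·0 = 0 each.
If it is in chest 2 (prior 1/6): the guide has 10 equally likely choices, so probability 1/10; weight (1/6)·(1/10) = 1/60.
If it is in either of chests 3 and 6 (prior 1/6 each): the guide has 4 equally likely choices, so probability 1/4; weight (1/6)·(1/4) = 1/24 each.
The weights sum to 1/10.
So P(the ruby in chest 6 | the guide opened chest 1, chest 4, and chest 5) = (1/24) / (1/10) = 5/12.

5/12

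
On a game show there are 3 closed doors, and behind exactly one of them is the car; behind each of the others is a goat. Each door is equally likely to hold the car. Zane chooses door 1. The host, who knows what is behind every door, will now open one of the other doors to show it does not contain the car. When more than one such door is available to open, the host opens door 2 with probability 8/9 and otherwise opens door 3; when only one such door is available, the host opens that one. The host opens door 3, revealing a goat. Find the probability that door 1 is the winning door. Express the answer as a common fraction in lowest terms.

1/10

Condition on the true location of the car.
If it is behind door 1 (prior 1/3): door 2 is available but not opened, probability 1/9; weight (1/3)·(1/9) = 1/27.
If it is behind door 2 (prior 1/3): only door 3 is available, probability 1; weight (1/3)·1 = 1/3.
If it is behind door 3 (prior 1/3): the host opened door 3, so this case is ruled out; weight (1/3)·0 = 0.
The weights sum to 10/27.
So P(the car behind door 1 | the host opened door 3) = (1/27) / (10/27) = 1/10.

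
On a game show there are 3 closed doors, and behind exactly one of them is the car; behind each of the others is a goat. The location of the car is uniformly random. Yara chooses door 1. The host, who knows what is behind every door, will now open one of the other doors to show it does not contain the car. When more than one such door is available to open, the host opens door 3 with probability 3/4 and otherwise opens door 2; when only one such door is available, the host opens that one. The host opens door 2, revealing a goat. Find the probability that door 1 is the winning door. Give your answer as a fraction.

Consider each possible location of the car in turn.
If it is behind door 1 (prior 1/3): door 3 is available but not opened, probability 1/4; weight (1/3)·(1/4) = 1/12.
If it is behind door 2 (prior 1/3): the host opened door 2, so this case is ruled out; weight (1/3)·0 = 0.
If it is behind door 3 (prior 1/3): only door 2 is available, probability 1; weight (1/3)·1 = 1/3.
The weights sum to 5/12.
So P(the car behind door 1 | the host opened door 2) = (1/12) / (5/12) = 1/5.

1/5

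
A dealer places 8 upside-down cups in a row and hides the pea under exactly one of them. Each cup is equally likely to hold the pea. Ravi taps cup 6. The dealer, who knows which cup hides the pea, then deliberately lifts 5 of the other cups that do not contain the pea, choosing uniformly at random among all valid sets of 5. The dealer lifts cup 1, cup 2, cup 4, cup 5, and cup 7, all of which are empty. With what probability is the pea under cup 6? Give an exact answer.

Consider each possible location of the pea in turn.
If it is under any of cups 1, 2, 4, 5, and 7 (prior 1/8 each): that cup was opened and seen not to hold the prize — ruled out; weight (1/8)·0 = 0 each.
If it is under either of cups 3 and 8 (prior 1/8 each): the dealer has 6 equally likely choices, so probability 1/6; weight (1/8)·(1/6) = 1/48 each.
If it is under cup 6 (prior 1/8): the dealer has 21 equally likely choices, so probability 1/21; weight (1/8)·(1/21) = 1/168.
The weights sum to 1/21.
So P(the pea under cup 6 | the dealer opened cup 1, cup 2, cup 4, cup 5, and cup 7) = (1/168) / (1/21) = 1/8.

1/8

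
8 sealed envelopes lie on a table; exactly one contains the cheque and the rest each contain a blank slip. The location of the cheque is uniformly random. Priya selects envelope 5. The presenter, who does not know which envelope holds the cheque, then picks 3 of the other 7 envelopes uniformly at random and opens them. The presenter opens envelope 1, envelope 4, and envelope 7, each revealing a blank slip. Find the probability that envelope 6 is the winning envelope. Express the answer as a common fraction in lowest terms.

Consider each possible location of the cheque in turn.
If it is in any of envelopes 1, 4, and 7 (prior 1/8 each): that envelope was opened and seen not to hold the prize — ruled out; weight (1/8)·0 = 0 each.
If it is in any of envelopes 2, 3, 5, 6, and 8 (prior 1/8 each): the presenter picks exactly this set with probability 1/35 regardless, and none is the prize; weight (1/8)·(1/35) = 1/280 each.
The weights sum to 1/56.
So P(the cheque in envelope 6 | the presenter opened envelope 1, envelope 4, and envelope 7) = (1/280) / (1/56) = 1/5.

1/5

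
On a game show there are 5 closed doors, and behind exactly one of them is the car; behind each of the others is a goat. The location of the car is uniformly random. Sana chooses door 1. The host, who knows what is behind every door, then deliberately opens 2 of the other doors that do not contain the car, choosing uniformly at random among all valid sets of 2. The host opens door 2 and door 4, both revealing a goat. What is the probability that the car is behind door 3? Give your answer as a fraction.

Apply Bayes' rule, conditioning on where the car actually is.
If it is behind door 1 (prior 1/5): the host has 6 equally likely choices, so probability 1/6; weight (1/5)·(1/6) = 1/30.
If it is behind either of doors 2 and 4 (prior 1/5 each): that door was opened and seen not to hold the prize — ruled out; weight (1/5)·0 = 0 each.
If it is behind either of doors 3 and 5 (prior 1/5 each): the host has 3 equally likely choices, so probability 1/3; weight (1/5)·(1/3) = 1/15 each.
The weights sum to 1/6.
So P(the car behind door 3 | the host opened door 2 and door 4) = (1/15) / (1/6) = 2/5.

2/5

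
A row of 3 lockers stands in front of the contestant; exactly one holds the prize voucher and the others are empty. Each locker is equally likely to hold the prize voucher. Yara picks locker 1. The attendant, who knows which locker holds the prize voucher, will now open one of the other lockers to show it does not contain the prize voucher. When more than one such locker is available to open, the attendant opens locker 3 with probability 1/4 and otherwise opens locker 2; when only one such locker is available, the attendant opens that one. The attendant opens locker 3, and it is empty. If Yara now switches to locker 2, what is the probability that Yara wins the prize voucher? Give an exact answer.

4/5

Apply Bayes' rule, conditioning on where the prize voucher actually is.
If it is in locker 1 (prior 1/3): locker 3 is available, opened with probability 1/4; weight (1/3)·(1/4) = 1/12.
If it is in locker 2 (prior 1/3): only locker 3 is available, probability 1; weight (1/3)·1 = 1/3.
If it is in locker 3 (prior 1/3): the attendant opened locker 3, so this case is ruled out; weight (1/3)·0 = 0.
The weights sum to 5/12.
So P(the prize voucher in locker 2 | the attendant opened locker 3) = (1/3) / (5/12) = 4/5.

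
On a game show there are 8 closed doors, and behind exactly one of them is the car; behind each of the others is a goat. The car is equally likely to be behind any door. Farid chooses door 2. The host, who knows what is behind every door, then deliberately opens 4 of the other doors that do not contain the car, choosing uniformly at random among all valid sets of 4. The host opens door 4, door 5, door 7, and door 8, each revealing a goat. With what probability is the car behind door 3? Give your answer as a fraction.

7/24

Condition on the true location of the car.
If it is behind any of doors 1, 3, and 6 (prior 1/8 each): the host has 15 equally likely choices, so probability 1/15; weight (1/8)·(1/15) = 1/120 each.
If it is behind door 2 (prior 1/8): the host has 35 equally likely choices, so probability 1/35; weight (1/8)·(1/35) = 1/280.
If it is behind any of doors 4, 5, 7, and 8 (prior 1/8 each): that door was opened and seen not to hold the prize — ruled out; weight (1/8)·0 = 0 each.
The weights sum to 1/35.
So P(the car behind door 3 | the host opened door 4, door 5, door 7, and door 8) = (1/120) / (1/35) = 7/24.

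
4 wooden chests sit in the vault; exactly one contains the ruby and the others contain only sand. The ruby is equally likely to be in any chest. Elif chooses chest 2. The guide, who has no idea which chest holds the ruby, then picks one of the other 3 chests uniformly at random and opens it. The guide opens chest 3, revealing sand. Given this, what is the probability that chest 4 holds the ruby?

Because the guide chose which chest to open without knowing where the ruby is, the choice is independent of the prize location. Learning that chest 3 does not hold the ruby simply rules out that one location and leaves the remaining 3 chests still equally likely by symmetry.
So P(the ruby in chest 4) = 1/3.

1/3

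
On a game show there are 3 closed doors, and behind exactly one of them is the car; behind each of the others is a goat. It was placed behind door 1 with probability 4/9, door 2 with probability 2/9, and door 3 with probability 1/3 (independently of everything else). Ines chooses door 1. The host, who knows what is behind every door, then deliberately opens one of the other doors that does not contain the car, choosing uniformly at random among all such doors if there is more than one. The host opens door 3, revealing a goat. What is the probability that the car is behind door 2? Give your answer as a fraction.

1/2

Condition on the true location of the car.
If it is behind door 1 (prior 4/9): the host has 2 equally likely choices, so probability 1/2; weight (4/9)·(1/2) = 2/9.
If it is behind door 2 (prior 2/9): the host has no choice, probability 1; weight (2/9)·1 = 2/9.
If it is behind door 3 (prior 1/3): the host opened door 3, so this case is ruled out; weight (1/3)·0 = 0.
The weights sum to 4/9.
So P(the car behind door 2 | the host opened door 3) = (2/9) / (4/9) = 1/2.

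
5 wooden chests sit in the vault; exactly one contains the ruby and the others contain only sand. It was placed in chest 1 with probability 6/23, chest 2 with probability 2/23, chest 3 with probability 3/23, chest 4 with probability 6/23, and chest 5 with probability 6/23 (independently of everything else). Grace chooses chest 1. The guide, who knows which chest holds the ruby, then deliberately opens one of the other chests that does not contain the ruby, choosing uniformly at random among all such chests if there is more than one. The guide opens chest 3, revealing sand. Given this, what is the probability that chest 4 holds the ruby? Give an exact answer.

12/37

Apply Bayes' rule, conditioning on where the ruby actually is.
If it is in chest 1 (prior 6/23): the guide has 4 equally likely choices, so probability 1/4; weight (6/23)·(1/4) = 3/46.
If it is in chest 2 (prior 2/23): the guide has 3 equally likely choices, so probability 1/3; weight (2/23)·(1/3) = 2/69.
If it is in chest 3 (prior 3/23): the guide opened chest 3, so this case is ruled out; weight (3/23)·0 = 0.
If it is in either of chests 4 and 5 (prior 6/23 each): the guide has 3 equally likely choices, so probability 1/3; weight (6/23)·(1/3) = 2/23 each.
The weights sum to 37/138.
So P(the ruby in chest 4 | the guide opened chest 3) = (2/23) / (37/138) = 12/37.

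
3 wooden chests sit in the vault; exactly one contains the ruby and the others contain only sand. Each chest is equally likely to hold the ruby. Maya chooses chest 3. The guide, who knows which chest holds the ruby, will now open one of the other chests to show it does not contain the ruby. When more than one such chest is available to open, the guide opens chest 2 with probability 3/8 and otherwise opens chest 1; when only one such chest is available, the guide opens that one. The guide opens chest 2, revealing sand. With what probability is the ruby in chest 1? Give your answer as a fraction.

8/11

Apply Bayes' rule, conditioning on where the ruby actually is.
If it is in chest 1 (prior 1/3): only chest 2 is available, probability 1; weight (1/3)·1 = 1/3.
If it is in chest 2 (prior 1/3): the guide opened chest 2, so this case is ruled out; weight (1/3)·0 = 0.
If it is in chest 3 (prior 1/3): chest 2 is available, opened with probability 3/8; weight (1/3)·(3/8) = 1/8.
The weights sum to 11/24.
So P(the ruby in chest 1 | the guide opened chest 2) = (1/3) / (11/24) = 8/11.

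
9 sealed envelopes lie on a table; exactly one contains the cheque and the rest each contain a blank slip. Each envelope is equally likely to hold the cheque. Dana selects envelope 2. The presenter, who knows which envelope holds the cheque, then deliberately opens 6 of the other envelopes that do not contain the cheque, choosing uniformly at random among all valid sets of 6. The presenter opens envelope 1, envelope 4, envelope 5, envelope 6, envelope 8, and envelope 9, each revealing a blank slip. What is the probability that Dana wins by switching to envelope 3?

Consider each possible location of the cheque in turn.
If it is in any of envelopes 1, 4, 5, 6, 8, and 9 (prior 1/9 each): that envelope was opened and seen not to hold the prize — ruled out; weight (1/9)·0 = 0 each.
If it is in envelope 2 (prior 1/9): the presenter has 28 equally likely choices, so probability 1/28; weight (1/9)·(1/28) = 1/252.
If it is in either of envelopes 3 and 7 (prior 1/9 each): the presenter has 7 equally likely choices, so probability 1/7; weight (1/9)·(1/7) = 1/63 each.
The weights sum to 1/28.
So P(the cheque in envelope 3 | the presenter opened envelope 1, envelope 4, envelope 5, envelope 6, envelope 8, and envelope 9) = (1/63) / (1/28) = 4/9.

4/9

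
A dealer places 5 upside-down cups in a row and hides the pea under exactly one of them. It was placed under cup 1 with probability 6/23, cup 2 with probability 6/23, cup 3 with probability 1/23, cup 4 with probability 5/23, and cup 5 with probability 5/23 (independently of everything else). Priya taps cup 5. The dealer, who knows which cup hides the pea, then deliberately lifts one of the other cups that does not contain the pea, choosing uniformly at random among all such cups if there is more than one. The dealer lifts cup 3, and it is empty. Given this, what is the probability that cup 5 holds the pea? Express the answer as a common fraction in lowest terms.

15/83

Condition on the true location of the pea.
If it is under either of cups 1 and 2 (prior 6/23 each): the dealer has 3 equally likely choices, so probability 1/3; weight (6/23)·(1/3) = 2/23 each.
If it is under cup 3 (prior 1/23): the dealer opened cup 3, so this case is ruled out; weight (1/23)·0 = 0.
If it is under cup 4 (prior 5/23): the dealer has 3 equally likely choices, so probability 1/3; weight (5/23)·(1/3) = 5/69.
If it is under cup 5 (prior 5/23): the dealer has 4 equally likely choices, so probability 1/4; weight (5/23)·(1/4) = 5/92.
The weights sum to 83/276.
So P(the pea under cup 5 | the dealer opened cup 3) = (5/92) / (83/276) = 15/83.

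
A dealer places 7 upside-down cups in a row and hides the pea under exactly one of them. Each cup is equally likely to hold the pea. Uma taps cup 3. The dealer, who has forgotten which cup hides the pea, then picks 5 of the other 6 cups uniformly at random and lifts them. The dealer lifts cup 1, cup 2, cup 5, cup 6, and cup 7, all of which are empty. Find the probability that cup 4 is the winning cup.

1/2

Condition on the true location of the pea.
If it is under any of cups 1, 2, 5, 6, and 7 (prior 1/7 each): that cup was opened and seen not to hold the prize — ruled out; weight (1/7)·0 = 0 each.
If it is under either of cups 3 and 4 (prior 1/7 each): the dealer picks exactly this set with probability 1/6 regardless, and none is the prize; weight (1/7)·(1/6) = 1/42 each.
The weights sum to 1/21.
So P(the pea under cup 4 | the dealer opened cup 1, cup 2, cup 5, cup 6, and cup 7) = (1/42) / (1/21) = 1/2.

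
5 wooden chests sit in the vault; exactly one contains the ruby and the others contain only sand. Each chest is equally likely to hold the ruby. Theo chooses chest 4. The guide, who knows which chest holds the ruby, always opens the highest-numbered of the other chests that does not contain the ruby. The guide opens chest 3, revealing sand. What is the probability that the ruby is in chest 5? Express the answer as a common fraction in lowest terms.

Apply Bayes' rule, conditioning on where the ruby actually is.
If it is in any of chests 1, 2, and 4 (prior 1/5 each): the guide would have opened chest 5 instead, probability 0; weight (1/5)·0 = 0 each.
If it is in chest 3 (prior 1/5): the guide opened chest 3, so this case is ruled out; weight (1/5)·0 = 0.
If it is in chest 5 (prior 1/5): chest 3 is the highest-numbered option available, probability 1; weight (1/5)·1 = 1/5.
The weights sum to 1/5.
So P(the ruby in chest 5 | the guide opened chest 3) = (1/5) / (1/5) = 1.

1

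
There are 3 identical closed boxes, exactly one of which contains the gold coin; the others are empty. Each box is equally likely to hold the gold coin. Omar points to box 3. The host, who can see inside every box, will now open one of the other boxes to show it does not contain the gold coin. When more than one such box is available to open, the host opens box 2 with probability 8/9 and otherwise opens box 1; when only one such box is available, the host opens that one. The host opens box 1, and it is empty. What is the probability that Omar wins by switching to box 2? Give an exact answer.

9/10

Condition on the true location of the gold coin.
If it is in box 1 (prior 1/3): the host opened box 1, so this case is ruled out; weight (1/3)·0 = 0.
If it is in box 2 (prior 1/3): only box 1 is available, probability 1; weight (1/3)·1 = 1/3.
If it is in box 3 (prior 1/3): box 2 is available but not opened, probability 1/9; weight (1/3)·(1/9) = 1/27.
The weights sum to 10/27.
So P(the gold coin in box 2 | the host opened box 1) = (1/3) / (10/27) = 9/10.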